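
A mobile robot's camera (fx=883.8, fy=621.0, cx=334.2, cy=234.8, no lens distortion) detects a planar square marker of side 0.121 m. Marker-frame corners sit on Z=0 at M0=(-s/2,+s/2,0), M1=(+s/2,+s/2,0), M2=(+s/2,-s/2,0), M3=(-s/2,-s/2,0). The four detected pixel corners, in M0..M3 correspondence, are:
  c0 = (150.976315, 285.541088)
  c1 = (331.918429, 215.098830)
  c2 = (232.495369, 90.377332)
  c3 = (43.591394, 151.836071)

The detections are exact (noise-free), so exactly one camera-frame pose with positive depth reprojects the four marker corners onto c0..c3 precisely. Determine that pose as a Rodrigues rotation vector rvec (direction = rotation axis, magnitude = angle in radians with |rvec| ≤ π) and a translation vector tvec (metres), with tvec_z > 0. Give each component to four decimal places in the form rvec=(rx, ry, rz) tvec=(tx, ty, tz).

rvec=(-0.0643, -0.3007, -0.5089) tvec=(-0.0812, -0.0411, 0.5085)

Intrinsics K: fx=883.8, fy=621.0, cx=334.2, cy=234.8
Marker side s = 0.121 m; corners in marker frame (Z=0):
  M0 = (-0.0605, +0.0605, 0)
  M1 = (+0.0605, +0.0605, 0)
  M2 = (+0.0605, -0.0605, 0)
  M3 = (-0.0605, -0.0605, 0)
Detected image corners:
  c0 = (150.976315, 285.541088) px
  c1 = (331.918429, 215.098830) px
  c2 = (232.495369, 90.377332) px
  c3 = (43.591394, 151.836071) px
Planar DLT: solve 8×8 A·h = b for H (H[2,2]=1):
  H  [+1639.86284 +858.50522 +193.12030]
  H  [-435.85113 +1071.54636 +184.64469]
  H  [+0.58830 +0.02687 +1.00000]
B = K⁻¹H; ‖b₁‖=1.966500, ‖b₂‖=1.966500; λ = 2/(‖b₁‖+‖b₂‖) = 0.508518, sign → tz>0 ⇒ λ=+0.508518
r₁ = λ·B[:,0] = (+0.83041,-0.47002,+0.29916); r₂ = λ·B[:,1] = (+0.48880,+0.87229,+0.01366)
r₃ = r₁×r₂ = (-0.26738,+0.13488,+0.95411); SVD([r₁ r₂ r₃]) → R = UVᵀ:
  R  [+0.83041 +0.48880 -0.26738]
  R  [-0.47002 +0.87229 +0.13488]
  R  [+0.29916 +0.01366 +0.95411]
t = (-0.08117, -0.04107, +0.50852) m
tr R = 2.656810; θ = arccos((tr R − 1)/2) = 0.594542 rad = 34.065°
axis k = ((R−Rᵀ)₃₂, (R−Rᵀ)₁₃, (R−Rᵀ)₂₁) / (2 sinθ) = (-0.108208, -0.505717, -0.855886)
rvec = θ·k = (-0.064334, -0.300671, -0.508861)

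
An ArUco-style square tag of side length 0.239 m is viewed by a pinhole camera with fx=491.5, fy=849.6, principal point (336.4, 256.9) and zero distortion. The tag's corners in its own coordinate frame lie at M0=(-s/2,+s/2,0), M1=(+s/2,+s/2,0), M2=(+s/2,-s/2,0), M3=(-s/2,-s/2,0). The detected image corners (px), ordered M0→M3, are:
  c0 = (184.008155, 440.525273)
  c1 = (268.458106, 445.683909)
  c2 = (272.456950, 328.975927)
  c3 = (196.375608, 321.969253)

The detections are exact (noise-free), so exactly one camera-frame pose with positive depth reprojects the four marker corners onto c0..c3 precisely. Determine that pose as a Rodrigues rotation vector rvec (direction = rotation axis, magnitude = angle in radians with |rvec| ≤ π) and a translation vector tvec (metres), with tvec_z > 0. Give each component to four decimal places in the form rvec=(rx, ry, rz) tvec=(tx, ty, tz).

rvec=(-0.6936, -0.1488, 0.0166) tvec=(-0.3203, 0.2187, 1.4932)

Intrinsics K: fx=491.5, fy=849.6, cx=336.4, cy=256.9
Marker side s = 0.239 m; corners in marker frame (Z=0):
  M0 = (-0.1195, +0.1195, 0)
  M1 = (+0.1195, +0.1195, 0)
  M2 = (+0.1195, -0.1195, 0)
  M3 = (-0.1195, -0.1195, 0)
Detected image corners:
  c0 = (184.008155, 440.525273) px
  c1 = (268.458106, 445.683909) px
  c2 = (272.456950, 328.975927) px
  c3 = (196.375608, 321.969253) px
Planar DLT: solve 8×8 A·h = b for H (H[2,2]=1):
  H  [+355.17459 -132.46989 +230.95484]
  H  [+59.39923 +327.94238 +381.31733]
  H  [+0.08783 -0.42729 +1.00000]
B = K⁻¹H; ‖b₁‖=0.669722, ‖b₂‖=0.669722; λ = 2/(‖b₁‖+‖b₂‖) = 1.493156, sign → tz>0 ⇒ λ=+1.493156
r₁ = λ·B[:,0] = (+0.98925,+0.06474,+0.13114); r₂ = λ·B[:,1] = (+0.03424,+0.76927,-0.63800)
r₃ = r₁×r₂ = (-0.14219,+0.63563,+0.75878); SVD([r₁ r₂ r₃]) → R = UVᵀ:
  R  [+0.98925 +0.03424 -0.14219]
  R  [+0.06474 +0.76927 +0.63563]
  R  [+0.13114 -0.63800 +0.75878]
t = (-0.32034, +0.21866, +1.49316) m
tr R = 2.517302; θ = arccos((tr R − 1)/2) = 0.709557 rad = 40.655°
axis k = ((R−Rᵀ)₃₂, (R−Rᵀ)₁₃, (R−Rᵀ)₂₁) / (2 sinθ) = (-0.977471, -0.209769, +0.023410)
rvec = θ·k = (-0.693571, -0.148843, +0.016611)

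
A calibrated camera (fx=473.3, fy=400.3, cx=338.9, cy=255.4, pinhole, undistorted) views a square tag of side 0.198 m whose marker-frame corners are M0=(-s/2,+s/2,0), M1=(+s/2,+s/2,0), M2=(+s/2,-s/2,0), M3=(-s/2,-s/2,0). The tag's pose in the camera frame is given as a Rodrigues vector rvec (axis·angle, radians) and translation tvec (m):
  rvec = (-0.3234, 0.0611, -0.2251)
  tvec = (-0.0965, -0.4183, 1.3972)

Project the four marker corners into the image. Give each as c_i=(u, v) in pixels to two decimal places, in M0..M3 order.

c0=(279.34, 166.36) c1=(346.05, 152.74) c2=(331.97, 106.03) c3=(268.28, 119.19)

Intrinsics K: fx=473.3, fy=400.3, cx=338.9, cy=255.4
Marker side s = 0.198 m; corners in marker frame (Z=0):
  M0 = (-0.0990, +0.0990, 0)
  M1 = (+0.0990, +0.0990, 0)
  M2 = (+0.0990, -0.0990, 0)
  M3 = (-0.0990, -0.0990, 0)
rvec = (-0.3234, 0.0611, -0.2251), |rvec| = θ = 0.39874 rad = 22.846°
Rodrigues: sinθ=0.38825, 1−cosθ=0.07845; R = I + sinθ·[k]× + (1−cosθ)·[k]×²:
    [+0.97316 +0.20943 +0.09541]
    [-0.22893 +0.92339 +0.30811]
    [-0.02357 -0.32168 +0.94655]
t = (-0.0965, -0.4183, 1.3972) m
M0: Pc = R·M0+t = (-0.17211, -0.30422, +1.36769); u = 473.3·(-0.17211)/1.36769 + 338.9 = 279.3403, v = 400.3·(-0.30422)/1.36769 + 255.4 = 166.3598
M1: Pc = R·M1+t = (+0.02058, -0.34955, +1.36302); u = 473.3·(+0.02058)/1.36302 + 338.9 = 346.0450, v = 400.3·(-0.34955)/1.36302 + 255.4 = 152.7425
M2: Pc = R·M2+t = (-0.02089, -0.53238, +1.42671); u = 473.3·(-0.02089)/1.42671 + 338.9 = 331.9695, v = 400.3·(-0.53238)/1.42671 + 255.4 = 106.0274
M3: Pc = R·M3+t = (-0.21358, -0.48705, +1.43138); u = 473.3·(-0.21358)/1.43138 + 338.9 = 268.2789, v = 400.3·(-0.48705)/1.43138 + 255.4 = 119.1911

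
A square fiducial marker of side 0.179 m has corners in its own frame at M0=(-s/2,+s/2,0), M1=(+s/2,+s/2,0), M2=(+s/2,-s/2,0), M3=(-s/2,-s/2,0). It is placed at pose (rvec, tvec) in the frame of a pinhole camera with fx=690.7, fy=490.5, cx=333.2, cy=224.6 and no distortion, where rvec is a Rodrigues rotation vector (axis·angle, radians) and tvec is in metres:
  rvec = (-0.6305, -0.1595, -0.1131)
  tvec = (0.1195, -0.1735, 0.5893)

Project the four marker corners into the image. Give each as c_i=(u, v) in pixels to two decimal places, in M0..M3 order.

Intrinsics K: fx=690.7, fy=490.5, cx=333.2, cy=224.6
Marker side s = 0.179 m; corners in marker frame (Z=0):
  M0 = (-0.0895, +0.0895, 0)
  M1 = (+0.0895, +0.0895, 0)
  M2 = (+0.0895, -0.0895, 0)
  M3 = (-0.0895, -0.0895, 0)
rvec = (-0.6305, -0.1595, -0.1131), |rvec| = θ = 0.66012 rad = 37.822°
Rodrigues: sinθ=0.61321, 1−cosθ=0.21008; R = I + sinθ·[k]× + (1−cosθ)·[k]×²:
    [+0.98157 +0.15355 -0.11379]
    [-0.05658 +0.80218 +0.59439]
    [+0.18254 -0.57700 +0.79608]
t = (0.1195, -0.1735, 0.5893) m
M0: Pc = R·M0+t = (+0.04539, -0.09664, +0.52132); u = 690.7·(+0.04539)/0.52132 + 333.2 = 393.3400, v = 490.5·(-0.09664)/0.52132 + 224.6 = 133.6727
M1: Pc = R·M1+t = (+0.22109, -0.10677, +0.55400); u = 690.7·(+0.22109)/0.55400 + 333.2 = 608.8494, v = 490.5·(-0.10677)/0.55400 + 224.6 = 130.0686
M2: Pc = R·M2+t = (+0.19361, -0.25036, +0.65728); u = 690.7·(+0.19361)/0.65728 + 333.2 = 536.6524, v = 490.5·(-0.25036)/0.65728 + 224.6 = 37.7674
M3: Pc = R·M3+t = (+0.01791, -0.24023, +0.62460); u = 690.7·(+0.01791)/0.62460 + 333.2 = 353.0023, v = 490.5·(-0.24023)/0.62460 + 224.6 = 35.9468

c0=(393.34, 133.67) c1=(608.85, 130.07) c2=(536.65, 37.77) c3=(353.00, 35.95)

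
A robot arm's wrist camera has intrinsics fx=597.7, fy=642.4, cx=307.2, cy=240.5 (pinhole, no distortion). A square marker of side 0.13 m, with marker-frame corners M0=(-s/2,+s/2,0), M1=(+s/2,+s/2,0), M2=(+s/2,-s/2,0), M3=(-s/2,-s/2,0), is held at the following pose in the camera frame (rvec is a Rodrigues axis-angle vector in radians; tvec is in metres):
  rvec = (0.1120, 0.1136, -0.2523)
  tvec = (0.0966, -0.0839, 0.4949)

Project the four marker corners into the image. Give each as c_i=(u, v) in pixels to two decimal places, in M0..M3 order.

Intrinsics K: fx=597.7, fy=642.4, cx=307.2, cy=240.5
Marker side s = 0.13 m; corners in marker frame (Z=0):
  M0 = (-0.0650, +0.0650, 0)
  M1 = (+0.0650, +0.0650, 0)
  M2 = (+0.0650, -0.0650, 0)
  M3 = (-0.0650, -0.0650, 0)
rvec = (0.1120, 0.1136, -0.2523), |rvec| = θ = 0.29850 rad = 17.103°
Rodrigues: sinθ=0.29409, 1−cosθ=0.04422; R = I + sinθ·[k]× + (1−cosθ)·[k]×²:
    [+0.96200 +0.25488 +0.09790]
    [-0.24226 +0.96218 -0.12457]
    [-0.12594 +0.09612 +0.98737]
t = (0.0966, -0.0839, 0.4949) m
M0: Pc = R·M0+t = (+0.05064, -0.00561, +0.50933); u = 597.7·(+0.05064)/0.50933 + 307.2 = 366.6225, v = 642.4·(-0.00561)/0.50933 + 240.5 = 233.4224
M1: Pc = R·M1+t = (+0.17570, -0.03710, +0.49296); u = 597.7·(+0.17570)/0.49296 + 307.2 = 520.2279, v = 642.4·(-0.03710)/0.49296 + 240.5 = 192.1472
M2: Pc = R·M2+t = (+0.14256, -0.16219, +0.48047); u = 597.7·(+0.14256)/0.48047 + 307.2 = 484.5482, v = 642.4·(-0.16219)/0.48047 + 240.5 = 23.6482
M3: Pc = R·M3+t = (+0.01750, -0.13070, +0.49684); u = 597.7·(+0.01750)/0.49684 + 307.2 = 328.2554, v = 642.4·(-0.13070)/0.49684 + 240.5 = 71.5143

c0=(366.62, 233.42) c1=(520.23, 192.15) c2=(484.55, 23.65) c3=(328.26, 71.51)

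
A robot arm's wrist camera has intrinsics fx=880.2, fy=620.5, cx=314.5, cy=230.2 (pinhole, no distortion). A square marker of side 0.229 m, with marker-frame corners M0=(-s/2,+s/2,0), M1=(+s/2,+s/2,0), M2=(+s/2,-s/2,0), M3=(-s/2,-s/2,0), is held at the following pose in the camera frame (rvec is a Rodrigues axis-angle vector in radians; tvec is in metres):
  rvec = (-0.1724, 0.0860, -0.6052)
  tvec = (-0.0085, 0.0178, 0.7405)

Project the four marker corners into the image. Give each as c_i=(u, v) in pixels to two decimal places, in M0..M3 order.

Intrinsics K: fx=880.2, fy=620.5, cx=314.5, cy=230.2
Marker side s = 0.229 m; corners in marker frame (Z=0):
  M0 = (-0.1145, +0.1145, 0)
  M1 = (+0.1145, +0.1145, 0)
  M2 = (+0.1145, -0.1145, 0)
  M3 = (-0.1145, -0.1145, 0)
rvec = (-0.1724, 0.0860, -0.6052), |rvec| = θ = 0.63513 rad = 36.390°
Rodrigues: sinθ=0.59328, 1−cosθ=0.19500; R = I + sinθ·[k]× + (1−cosθ)·[k]×²:
    [+0.81937 +0.55816 +0.13077]
    [-0.57249 +0.80857 +0.13588]
    [-0.02990 -0.18620 +0.98206]
t = (-0.0085, 0.0178, 0.7405) m
M0: Pc = R·M0+t = (-0.03841, +0.17593, +0.72260); u = 880.2·(-0.03841)/0.72260 + 314.5 = 267.7150, v = 620.5·(+0.17593)/0.72260 + 230.2 = 381.2729
M1: Pc = R·M1+t = (+0.14923, +0.04483, +0.71576); u = 880.2·(+0.14923)/0.71576 + 314.5 = 498.0106, v = 620.5·(+0.04483)/0.71576 + 230.2 = 269.0648
M2: Pc = R·M2+t = (+0.02141, -0.14033, +0.75840); u = 880.2·(+0.02141)/0.75840 + 314.5 = 339.3466, v = 620.5·(-0.14033)/0.75840 + 230.2 = 115.3842
M3: Pc = R·M3+t = (-0.16623, -0.00923, +0.76524); u = 880.2·(-0.16623)/0.76524 + 314.5 = 123.3027, v = 620.5·(-0.00923)/0.76524 + 230.2 = 222.7148

c0=(267.72, 381.27) c1=(498.01, 269.06) c2=(339.35, 115.38) c3=(123.30, 222.71)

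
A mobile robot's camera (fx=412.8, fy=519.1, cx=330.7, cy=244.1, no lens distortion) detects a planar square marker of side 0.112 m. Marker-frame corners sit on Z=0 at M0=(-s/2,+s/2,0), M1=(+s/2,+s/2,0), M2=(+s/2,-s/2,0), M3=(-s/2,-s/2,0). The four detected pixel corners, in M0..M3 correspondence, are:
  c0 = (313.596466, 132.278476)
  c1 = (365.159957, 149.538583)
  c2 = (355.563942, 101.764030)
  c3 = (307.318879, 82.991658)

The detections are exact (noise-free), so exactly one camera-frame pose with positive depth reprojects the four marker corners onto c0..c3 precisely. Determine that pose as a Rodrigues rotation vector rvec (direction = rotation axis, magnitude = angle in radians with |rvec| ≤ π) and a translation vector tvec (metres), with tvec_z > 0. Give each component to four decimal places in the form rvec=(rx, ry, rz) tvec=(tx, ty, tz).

rvec=(-0.6150, -0.4844, 0.0069) tvec=(0.0105, -0.2023, 0.8196)

Intrinsics K: fx=412.8, fy=519.1, cx=330.7, cy=244.1
Marker side s = 0.112 m; corners in marker frame (Z=0):
  M0 = (-0.0560, +0.0560, 0)
  M1 = (+0.0560, +0.0560, 0)
  M2 = (+0.0560, -0.0560, 0)
  M3 = (-0.0560, -0.0560, 0)
Detected image corners:
  c0 = (313.596466, 132.278476) px
  c1 = (365.159957, 149.538583) px
  c2 = (355.563942, 101.764030) px
  c3 = (307.318879, 82.991658) px
Planar DLT: solve 8×8 A·h = b for H (H[2,2]=1):
  H  [+622.75069 -156.10101 +335.99960]
  H  [+222.92678 +354.02628 +115.98921]
  H  [+0.52992 -0.67799 +1.00000]
B = K⁻¹H; ‖b₁‖=1.220053, ‖b₂‖=1.220053; λ = 2/(‖b₁‖+‖b₂‖) = 0.819636, sign → tz>0 ⇒ λ=+0.819636
r₁ = λ·B[:,0] = (+0.88855,+0.14775,+0.43434); r₂ = λ·B[:,1] = (+0.13524,+0.82031,-0.55571)
r₃ = r₁×r₂ = (-0.43840,+0.55251,+0.70890); SVD([r₁ r₂ r₃]) → R = UVᵀ:
  R  [+0.88855 +0.13524 -0.43840]
  R  [+0.14775 +0.82031 +0.55251]
  R  [+0.43434 -0.55571 +0.70890]
t = (+0.01052, -0.20228, +0.81964) m
tr R = 2.417756; θ = arccos((tr R − 1)/2) = 0.782890 rad = 44.856°
axis k = ((R−Rᵀ)₃₂, (R−Rᵀ)₁₃, (R−Rᵀ)₂₁) / (2 sinθ) = (-0.785601, -0.618670, +0.008870)
rvec = θ·k = (-0.615039, -0.484351, +0.006944)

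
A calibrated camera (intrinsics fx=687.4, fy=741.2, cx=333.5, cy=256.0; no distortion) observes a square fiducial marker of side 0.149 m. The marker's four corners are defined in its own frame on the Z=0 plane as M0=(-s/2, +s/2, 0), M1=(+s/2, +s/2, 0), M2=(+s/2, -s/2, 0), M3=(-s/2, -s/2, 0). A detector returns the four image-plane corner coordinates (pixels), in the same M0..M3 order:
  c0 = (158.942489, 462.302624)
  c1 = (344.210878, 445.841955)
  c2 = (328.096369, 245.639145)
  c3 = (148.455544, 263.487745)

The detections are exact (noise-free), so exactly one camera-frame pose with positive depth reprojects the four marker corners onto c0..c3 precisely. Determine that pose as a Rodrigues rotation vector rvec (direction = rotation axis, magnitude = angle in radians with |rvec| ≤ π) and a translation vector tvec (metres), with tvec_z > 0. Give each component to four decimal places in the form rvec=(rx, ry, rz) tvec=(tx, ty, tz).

Intrinsics K: fx=687.4, fy=741.2, cx=333.5, cy=256.0
Marker side s = 0.149 m; corners in marker frame (Z=0):
  M0 = (-0.0745, +0.0745, 0)
  M1 = (+0.0745, +0.0745, 0)
  M2 = (+0.0745, -0.0745, 0)
  M3 = (-0.0745, -0.0745, 0)
Detected image corners:
  c0 = (158.942489, 462.302624) px
  c1 = (344.210878, 445.841955) px
  c2 = (328.096369, 245.639145) px
  c3 = (148.455544, 263.487745) px
Planar DLT: solve 8×8 A·h = b for H (H[2,2]=1):
  H  [+1208.54632 +39.61992 +244.39051]
  H  [-137.90913 +1267.27330 +352.85514]
  H  [-0.06409 -0.20233 +1.00000]
B = K⁻¹H; ‖b₁‖=1.797870, ‖b₂‖=1.797870; λ = 2/(‖b₁‖+‖b₂‖) = 0.556214, sign → tz>0 ⇒ λ=+0.556214
r₁ = λ·B[:,0] = (+0.99520,-0.09118,-0.03565); r₂ = λ·B[:,1] = (+0.08666,+0.98986,-0.11254)
r₃ = r₁×r₂ = (+0.04555,+0.10891,+0.99301); SVD([r₁ r₂ r₃]) → R = UVᵀ:
  R  [+0.99520 +0.08666 +0.04555]
  R  [-0.09118 +0.98986 +0.10891]
  R  [-0.03565 -0.11254 +0.99301]
t = (-0.07210, +0.07268, +0.55621) m
tr R = 2.978065; θ = arccos((tr R − 1)/2) = 0.148240 rad = 8.494°
axis k = ((R−Rᵀ)₃₂, (R−Rᵀ)₁₃, (R−Rᵀ)₂₁) / (2 sinθ) = (-0.749674, +0.274858, -0.602031)
rvec = θ·k = (-0.111132, +0.040745, -0.089245)

rvec=(-0.1111, 0.0407, -0.0892) tvec=(-0.0721, 0.0727, 0.5562)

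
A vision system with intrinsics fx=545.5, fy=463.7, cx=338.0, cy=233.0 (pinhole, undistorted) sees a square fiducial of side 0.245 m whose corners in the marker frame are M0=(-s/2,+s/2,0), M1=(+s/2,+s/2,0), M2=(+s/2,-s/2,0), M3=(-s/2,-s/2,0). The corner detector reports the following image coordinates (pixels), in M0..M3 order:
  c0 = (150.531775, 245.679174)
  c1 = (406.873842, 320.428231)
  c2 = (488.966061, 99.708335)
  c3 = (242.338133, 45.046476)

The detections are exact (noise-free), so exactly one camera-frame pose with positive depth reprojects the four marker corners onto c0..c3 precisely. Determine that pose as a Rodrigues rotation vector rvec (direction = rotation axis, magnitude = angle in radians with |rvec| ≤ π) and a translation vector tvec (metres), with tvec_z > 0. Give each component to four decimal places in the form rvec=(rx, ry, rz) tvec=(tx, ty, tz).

Intrinsics K: fx=545.5, fy=463.7, cx=338.0, cy=233.0
Marker side s = 0.245 m; corners in marker frame (Z=0):
  M0 = (-0.1225, +0.1225, 0)
  M1 = (+0.1225, +0.1225, 0)
  M2 = (+0.1225, -0.1225, 0)
  M3 = (-0.1225, -0.1225, 0)
Detected image corners:
  c0 = (150.531775, 245.679174) px
  c1 = (406.873842, 320.428231) px
  c2 = (488.966061, 99.708335) px
  c3 = (242.338133, 45.046476) px
Planar DLT: solve 8×8 A·h = b for H (H[2,2]=1):
  H  [+926.58575 -440.75047 +318.83948]
  H  [+208.03464 +811.41050 +173.08601]
  H  [-0.30804 -0.26416 +1.00000]
B = K⁻¹H; ‖b₁‖=2.007255, ‖b₂‖=2.007255; λ = 2/(‖b₁‖+‖b₂‖) = 0.498193, sign → tz>0 ⇒ λ=+0.498193
r₁ = λ·B[:,0] = (+0.94132,+0.30062,-0.15346); r₂ = λ·B[:,1] = (-0.32098,+0.93790,-0.13160)
r₃ = r₁×r₂ = (+0.10437,+0.17314,+0.97935); SVD([r₁ r₂ r₃]) → R = UVᵀ:
  R  [+0.94132 -0.32098 +0.10437]
  R  [+0.30062 +0.93790 +0.17314]
  R  [-0.15346 -0.13160 +0.97935]
t = (-0.01750, -0.06437, +0.49819) m
tr R = 2.858565; θ = arccos((tr R − 1)/2) = 0.378331 rad = 21.677°
axis k = ((R−Rᵀ)₃₂, (R−Rᵀ)₁₃, (R−Rᵀ)₂₁) / (2 sinθ) = (-0.412518, +0.349012, +0.841439)
rvec = θ·k = (-0.156068, +0.132042, +0.318342)

rvec=(-0.1561, 0.1320, 0.3183) tvec=(-0.0175, -0.0644, 0.4982)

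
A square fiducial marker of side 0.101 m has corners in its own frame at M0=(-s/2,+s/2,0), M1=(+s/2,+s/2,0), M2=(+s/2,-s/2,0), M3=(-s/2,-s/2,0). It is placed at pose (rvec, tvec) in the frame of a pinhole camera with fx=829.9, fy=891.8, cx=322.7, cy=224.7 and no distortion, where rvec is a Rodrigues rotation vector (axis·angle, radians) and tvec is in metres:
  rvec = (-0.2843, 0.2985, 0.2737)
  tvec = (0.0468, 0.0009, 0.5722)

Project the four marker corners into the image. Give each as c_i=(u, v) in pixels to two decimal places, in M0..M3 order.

c0=(301.11, 280.95) c1=(441.50, 320.94) c2=(481.51, 170.36) c3=(344.43, 140.16)

Intrinsics K: fx=829.9, fy=891.8, cx=322.7, cy=224.7
Marker side s = 0.101 m; corners in marker frame (Z=0):
  M0 = (-0.0505, +0.0505, 0)
  M1 = (+0.0505, +0.0505, 0)
  M2 = (+0.0505, -0.0505, 0)
  M3 = (-0.0505, -0.0505, 0)
rvec = (-0.2843, 0.2985, 0.2737), |rvec| = θ = 0.49481 rad = 28.351°
Rodrigues: sinθ=0.47487, 1−cosθ=0.11994; R = I + sinθ·[k]× + (1−cosθ)·[k]×²:
    [+0.91965 -0.30424 +0.24835]
    [+0.22109 +0.92371 +0.31286]
    [-0.32459 -0.23282 +0.91676]
t = (0.0468, 0.0009, 0.5722) m
M0: Pc = R·M0+t = (-0.01501, +0.03638, +0.57683); u = 829.9·(-0.01501)/0.57683 + 322.7 = 301.1098, v = 891.8·(+0.03638)/0.57683 + 224.7 = 280.9474
M1: Pc = R·M1+t = (+0.07788, +0.05871, +0.54405); u = 829.9·(+0.07788)/0.54405 + 322.7 = 441.4962, v = 891.8·(+0.05871)/0.54405 + 224.7 = 320.9405
M2: Pc = R·M2+t = (+0.10861, -0.03458, +0.56757); u = 829.9·(+0.10861)/0.56757 + 322.7 = 481.5056, v = 891.8·(-0.03458)/0.56757 + 224.7 = 170.3624
M3: Pc = R·M3+t = (+0.01572, -0.05691, +0.60035); u = 829.9·(+0.01572)/0.60035 + 322.7 = 344.4331, v = 891.8·(-0.05691)/0.60035 + 224.7 = 140.1583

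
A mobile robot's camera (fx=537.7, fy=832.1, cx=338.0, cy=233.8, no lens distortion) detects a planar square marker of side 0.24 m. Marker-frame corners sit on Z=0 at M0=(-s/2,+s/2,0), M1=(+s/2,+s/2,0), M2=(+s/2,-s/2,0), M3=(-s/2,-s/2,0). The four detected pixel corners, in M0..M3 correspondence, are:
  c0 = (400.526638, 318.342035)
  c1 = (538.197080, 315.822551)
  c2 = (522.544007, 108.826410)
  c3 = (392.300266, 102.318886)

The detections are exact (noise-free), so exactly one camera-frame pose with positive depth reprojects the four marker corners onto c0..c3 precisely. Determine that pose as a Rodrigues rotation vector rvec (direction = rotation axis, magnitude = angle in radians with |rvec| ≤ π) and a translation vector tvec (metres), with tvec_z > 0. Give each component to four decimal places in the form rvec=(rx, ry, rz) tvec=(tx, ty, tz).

rvec=(-0.2300, -0.1653, -0.0138) tvec=(0.2153, -0.0281, 0.9140)

Intrinsics K: fx=537.7, fy=832.1, cx=338.0, cy=233.8
Marker side s = 0.24 m; corners in marker frame (Z=0):
  M0 = (-0.1200, +0.1200, 0)
  M1 = (+0.1200, +0.1200, 0)
  M2 = (+0.1200, -0.1200, 0)
  M3 = (-0.1200, -0.1200, 0)
Detected image corners:
  c0 = (400.526638, 318.342035) px
  c1 = (538.197080, 315.822551) px
  c2 = (522.544007, 108.826410) px
  c3 = (392.300266, 102.318886) px
Planar DLT: solve 8×8 A·h = b for H (H[2,2]=1):
  H  [+641.17966 -64.40293 +464.66301]
  H  [+46.93833 +828.67276 +208.21367]
  H  [+0.18016 -0.24706 +1.00000]
B = K⁻¹H; ‖b₁‖=1.094150, ‖b₂‖=1.094150; λ = 2/(‖b₁‖+‖b₂‖) = 0.913951, sign → tz>0 ⇒ λ=+0.913951
r₁ = λ·B[:,0] = (+0.98634,+0.00529,+0.16466); r₂ = λ·B[:,1] = (+0.03247,+0.97363,-0.22580)
r₃ = r₁×r₂ = (-0.16151,+0.22806,+0.96016); SVD([r₁ r₂ r₃]) → R = UVᵀ:
  R  [+0.98634 +0.03247 -0.16151]
  R  [+0.00529 +0.97363 +0.22806]
  R  [+0.16466 -0.22580 +0.96016]
t = (+0.21529, -0.02810, +0.91395) m
tr R = 2.920126; θ = arccos((tr R − 1)/2) = 0.283569 rad = 16.247°
axis k = ((R−Rᵀ)₃₂, (R−Rᵀ)₁₃, (R−Rᵀ)₂₁) / (2 sinθ) = (-0.811100, -0.582887, -0.048574)
rvec = θ·k = (-0.230003, -0.165289, -0.013774)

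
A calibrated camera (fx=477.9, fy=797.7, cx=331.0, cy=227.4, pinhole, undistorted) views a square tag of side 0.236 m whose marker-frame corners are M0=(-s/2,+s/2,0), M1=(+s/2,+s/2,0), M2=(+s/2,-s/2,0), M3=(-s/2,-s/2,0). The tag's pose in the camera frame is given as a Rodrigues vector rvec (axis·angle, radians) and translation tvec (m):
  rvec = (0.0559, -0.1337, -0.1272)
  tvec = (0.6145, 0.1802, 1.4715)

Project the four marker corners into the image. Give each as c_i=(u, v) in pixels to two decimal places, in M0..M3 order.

c0=(498.48, 397.65) c1=(569.25, 377.78) c2=(562.33, 253.27) c3=(490.67, 270.73)

Intrinsics K: fx=477.9, fy=797.7, cx=331.0, cy=227.4
Marker side s = 0.236 m; corners in marker frame (Z=0):
  M0 = (-0.1180, +0.1180, 0)
  M1 = (+0.1180, +0.1180, 0)
  M2 = (+0.1180, -0.1180, 0)
  M3 = (-0.1180, -0.1180, 0)
rvec = (0.0559, -0.1337, -0.1272), |rvec| = θ = 0.19282 rad = 11.048°
Rodrigues: sinθ=0.19163, 1−cosθ=0.01853; R = I + sinθ·[k]× + (1−cosθ)·[k]×²:
    [+0.98302 +0.12269 -0.13642]
    [-0.13014 +0.99038 -0.04708]
    [+0.12933 +0.06403 +0.98953]
t = (0.6145, 0.1802, 1.4715) m
M0: Pc = R·M0+t = (+0.51298, +0.31242, +1.46379); u = 477.9·(+0.51298)/1.46379 + 331.0 = 498.4779, v = 797.7·(+0.31242)/1.46379 + 227.4 = 397.6548
M1: Pc = R·M1+t = (+0.74497, +0.28171, +1.49432); u = 477.9·(+0.74497)/1.49432 + 331.0 = 569.2515, v = 797.7·(+0.28171)/1.49432 + 227.4 = 377.7822
M2: Pc = R·M2+t = (+0.71602, +0.04798, +1.47921); u = 477.9·(+0.71602)/1.47921 + 331.0 = 562.3309, v = 797.7·(+0.04798)/1.47921 + 227.4 = 253.2740
M3: Pc = R·M3+t = (+0.48403, +0.07869, +1.44868); u = 477.9·(+0.48403)/1.44868 + 331.0 = 490.6732, v = 797.7·(+0.07869)/1.44868 + 227.4 = 270.7307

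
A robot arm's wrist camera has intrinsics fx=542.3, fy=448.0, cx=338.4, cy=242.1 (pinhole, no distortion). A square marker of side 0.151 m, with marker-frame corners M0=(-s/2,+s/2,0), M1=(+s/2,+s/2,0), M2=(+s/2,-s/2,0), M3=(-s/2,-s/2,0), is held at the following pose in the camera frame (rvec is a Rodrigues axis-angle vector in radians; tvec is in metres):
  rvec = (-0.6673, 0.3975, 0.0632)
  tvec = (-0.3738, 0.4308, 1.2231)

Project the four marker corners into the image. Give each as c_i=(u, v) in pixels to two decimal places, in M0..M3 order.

Intrinsics K: fx=542.3, fy=448.0, cx=338.4, cy=242.1
Marker side s = 0.151 m; corners in marker frame (Z=0):
  M0 = (-0.0755, +0.0755, 0)
  M1 = (+0.0755, +0.0755, 0)
  M2 = (+0.0755, -0.0755, 0)
  M3 = (-0.0755, -0.0755, 0)
rvec = (-0.6673, 0.3975, 0.0632), |rvec| = θ = 0.77929 rad = 44.650°
Rodrigues: sinθ=0.70277, 1−cosθ=0.28859; R = I + sinθ·[k]× + (1−cosθ)·[k]×²:
    [+0.92302 -0.18304 +0.33843]
    [-0.06905 +0.78650 +0.61372]
    [-0.37851 -0.58984 +0.71331]
t = (-0.3738, 0.4308, 1.2231) m
M0: Pc = R·M0+t = (-0.45731, +0.49539, +1.20714); u = 542.3·(-0.45731)/1.20714 + 338.4 = 132.9583, v = 448.0·(+0.49539)/1.20714 + 242.1 = 425.9526
M1: Pc = R·M1+t = (-0.31793, +0.48497, +1.14999); u = 542.3·(-0.31793)/1.14999 + 338.4 = 188.4729, v = 448.0·(+0.48497)/1.14999 + 242.1 = 431.0281
M2: Pc = R·M2+t = (-0.29029, +0.36621, +1.23906); u = 542.3·(-0.29029)/1.23906 + 338.4 = 211.3471, v = 448.0·(+0.36621)/1.23906 + 242.1 = 374.5075
M3: Pc = R·M3+t = (-0.42967, +0.37663, +1.29621); u = 542.3·(-0.42967)/1.29621 + 338.4 = 158.6384, v = 448.0·(+0.37663)/1.29621 + 242.1 = 372.2729

c0=(132.96, 425.95) c1=(188.47, 431.03) c2=(211.35, 374.51) c3=(158.64, 372.27)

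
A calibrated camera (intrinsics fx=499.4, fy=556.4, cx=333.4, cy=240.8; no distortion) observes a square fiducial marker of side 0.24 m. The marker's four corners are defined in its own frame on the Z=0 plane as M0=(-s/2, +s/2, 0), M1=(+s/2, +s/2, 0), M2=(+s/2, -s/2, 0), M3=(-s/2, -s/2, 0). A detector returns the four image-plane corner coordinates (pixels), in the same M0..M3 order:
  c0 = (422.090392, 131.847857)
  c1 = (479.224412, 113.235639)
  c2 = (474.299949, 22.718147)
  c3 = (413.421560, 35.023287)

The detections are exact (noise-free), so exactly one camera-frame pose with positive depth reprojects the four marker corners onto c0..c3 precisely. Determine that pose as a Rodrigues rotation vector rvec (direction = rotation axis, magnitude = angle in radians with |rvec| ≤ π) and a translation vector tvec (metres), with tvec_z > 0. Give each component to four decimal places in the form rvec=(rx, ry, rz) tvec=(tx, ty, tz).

rvec=(0.2893, -0.5409, -0.2521) tvec=(0.3382, -0.4329, 1.4677)

Intrinsics K: fx=499.4, fy=556.4, cx=333.4, cy=240.8
Marker side s = 0.24 m; corners in marker frame (Z=0):
  M0 = (-0.1200, +0.1200, 0)
  M1 = (+0.1200, +0.1200, 0)
  M2 = (+0.1200, -0.1200, 0)
  M3 = (-0.1200, -0.1200, 0)
Detected image corners:
  c0 = (422.090392, 131.847857) px
  c1 = (479.224412, 113.235639) px
  c2 = (474.299949, 22.718147) px
  c3 = (413.421560, 35.023287) px
Planar DLT: solve 8×8 A·h = b for H (H[2,2]=1):
  H  [+387.93632 +129.88935 +448.47829]
  H  [-40.68522 +407.03719 +76.69122]
  H  [+0.31814 +0.22776 +1.00000]
B = K⁻¹H; ‖b₁‖=0.681334, ‖b₂‖=0.681334; λ = 2/(‖b₁‖+‖b₂‖) = 1.467709, sign → tz>0 ⇒ λ=+1.467709
r₁ = λ·B[:,0] = (+0.82840,-0.30940,+0.46693); r₂ = λ·B[:,1] = (+0.15857,+0.92904,+0.33429)
r₃ = r₁×r₂ = (-0.53723,-0.20288,+0.81867); SVD([r₁ r₂ r₃]) → R = UVᵀ:
  R  [+0.82840 +0.15857 -0.53723]
  R  [-0.30940 +0.92904 -0.20288]
  R  [+0.46693 +0.33429 +0.81867]
t = (+0.33821, -0.43290, +1.46771) m
tr R = 2.576107; θ = arccos((tr R − 1)/2) = 0.663156 rad = 37.996°
axis k = ((R−Rᵀ)₃₂, (R−Rᵀ)₁₃, (R−Rᵀ)₂₁) / (2 sinθ) = (+0.436290, -0.815588, -0.380089)
rvec = θ·k = (+0.289328, -0.540862, -0.252059)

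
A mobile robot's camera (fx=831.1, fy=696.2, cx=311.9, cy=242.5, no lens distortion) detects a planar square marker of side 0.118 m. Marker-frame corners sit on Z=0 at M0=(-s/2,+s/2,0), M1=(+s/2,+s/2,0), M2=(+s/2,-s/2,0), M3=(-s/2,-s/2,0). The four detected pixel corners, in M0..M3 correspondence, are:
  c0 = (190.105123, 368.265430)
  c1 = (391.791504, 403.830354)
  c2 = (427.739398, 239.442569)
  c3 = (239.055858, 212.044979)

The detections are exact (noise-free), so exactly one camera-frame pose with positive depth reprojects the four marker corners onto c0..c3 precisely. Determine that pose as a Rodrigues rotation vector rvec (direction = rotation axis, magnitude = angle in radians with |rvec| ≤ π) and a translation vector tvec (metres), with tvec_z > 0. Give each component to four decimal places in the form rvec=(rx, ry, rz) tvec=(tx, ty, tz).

Intrinsics K: fx=831.1, fy=696.2, cx=311.9, cy=242.5
Marker side s = 0.118 m; corners in marker frame (Z=0):
  M0 = (-0.0590, +0.0590, 0)
  M1 = (+0.0590, +0.0590, 0)
  M2 = (+0.0590, -0.0590, 0)
  M3 = (-0.0590, -0.0590, 0)
Detected image corners:
  c0 = (190.105123, 368.265430) px
  c1 = (391.791504, 403.830354) px
  c2 = (427.739398, 239.442569) px
  c3 = (239.055858, 212.044979) px
Planar DLT: solve 8×8 A·h = b for H (H[2,2]=1):
  H  [+1555.98393 -557.87489 +311.19171]
  H  [+171.35963 +1164.71054 +302.62372]
  H  [-0.30776 -0.63149 +1.00000]
B = K⁻¹H; ‖b₁‖=2.042177, ‖b₂‖=2.042177; λ = 2/(‖b₁‖+‖b₂‖) = 0.489673, sign → tz>0 ⇒ λ=+0.489673
r₁ = λ·B[:,0] = (+0.97332,+0.17302,-0.15070); r₂ = λ·B[:,1] = (-0.21265,+0.92691,-0.30922)
r₃ = r₁×r₂ = (+0.08618,+0.33302,+0.93897); SVD([r₁ r₂ r₃]) → R = UVᵀ:
  R  [+0.97332 -0.21265 +0.08618]
  R  [+0.17302 +0.92691 +0.33302]
  R  [-0.15070 -0.30922 +0.93897]
t = (-0.00042, +0.04229, +0.48967) m
tr R = 2.839204; θ = arccos((tr R − 1)/2) = 0.403730 rad = 23.132°
axis k = ((R−Rᵀ)₃₂, (R−Rᵀ)₁₃, (R−Rᵀ)₂₁) / (2 sinθ) = (-0.817415, +0.301493, +0.490851)
rvec = θ·k = (-0.330015, +0.121722, +0.198171)

rvec=(-0.3300, 0.1217, 0.1982) tvec=(-0.0004, 0.0423, 0.4897)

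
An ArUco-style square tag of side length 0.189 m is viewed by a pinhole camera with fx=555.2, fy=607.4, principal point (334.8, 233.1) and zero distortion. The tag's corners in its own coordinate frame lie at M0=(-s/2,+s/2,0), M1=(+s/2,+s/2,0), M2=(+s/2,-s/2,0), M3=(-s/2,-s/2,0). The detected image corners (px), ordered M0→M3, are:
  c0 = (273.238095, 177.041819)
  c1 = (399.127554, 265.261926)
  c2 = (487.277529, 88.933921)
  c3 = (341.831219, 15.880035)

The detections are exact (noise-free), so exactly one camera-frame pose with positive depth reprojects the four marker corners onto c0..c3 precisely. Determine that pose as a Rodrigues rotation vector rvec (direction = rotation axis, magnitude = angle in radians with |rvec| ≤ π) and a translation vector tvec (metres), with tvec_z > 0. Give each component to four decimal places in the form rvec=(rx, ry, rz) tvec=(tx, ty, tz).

rvec=(0.1296, 0.4769, 0.5115) tvec=(0.0388, -0.0972, 0.6167)

Intrinsics K: fx=555.2, fy=607.4, cx=334.8, cy=233.1
Marker side s = 0.189 m; corners in marker frame (Z=0):
  M0 = (-0.0945, +0.0945, 0)
  M1 = (+0.0945, +0.0945, 0)
  M2 = (+0.0945, -0.0945, 0)
  M3 = (-0.0945, -0.0945, 0)
Detected image corners:
  c0 = (273.238095, 177.041819) px
  c1 = (399.127554, 265.261926) px
  c2 = (487.277529, 88.933921) px
  c3 = (341.831219, 15.880035) px
Planar DLT: solve 8×8 A·h = b for H (H[2,2]=1):
  H  [+468.84844 -267.89146 +369.73258]
  H  [+338.06033 +942.64351 +137.32051]
  H  [-0.65829 +0.38244 +1.00000]
B = K⁻¹H; ‖b₁‖=1.621513, ‖b₂‖=1.621513; λ = 2/(‖b₁‖+‖b₂‖) = 0.616708, sign → tz>0 ⇒ λ=+0.616708
r₁ = λ·B[:,0] = (+0.76560,+0.49904,-0.40597); r₂ = λ·B[:,1] = (-0.43979,+0.86658,+0.23585)
r₃ = r₁×r₂ = (+0.46951,-0.00202,+0.88293); SVD([r₁ r₂ r₃]) → R = UVᵀ:
  R  [+0.76560 -0.43979 +0.46951]
  R  [+0.49904 +0.86658 -0.00202]
  R  [-0.40597 +0.23585 +0.88293]
t = (+0.03880, -0.09725, +0.61671) m
tr R = 2.515106; θ = arccos((tr R − 1)/2) = 0.711240 rad = 40.751°
axis k = ((R−Rᵀ)₃₂, (R−Rᵀ)₁₃, (R−Rᵀ)₂₁) / (2 sinθ) = (+0.182203, +0.670583, +0.719111)
rvec = θ·k = (+0.129590, +0.476945, +0.511461)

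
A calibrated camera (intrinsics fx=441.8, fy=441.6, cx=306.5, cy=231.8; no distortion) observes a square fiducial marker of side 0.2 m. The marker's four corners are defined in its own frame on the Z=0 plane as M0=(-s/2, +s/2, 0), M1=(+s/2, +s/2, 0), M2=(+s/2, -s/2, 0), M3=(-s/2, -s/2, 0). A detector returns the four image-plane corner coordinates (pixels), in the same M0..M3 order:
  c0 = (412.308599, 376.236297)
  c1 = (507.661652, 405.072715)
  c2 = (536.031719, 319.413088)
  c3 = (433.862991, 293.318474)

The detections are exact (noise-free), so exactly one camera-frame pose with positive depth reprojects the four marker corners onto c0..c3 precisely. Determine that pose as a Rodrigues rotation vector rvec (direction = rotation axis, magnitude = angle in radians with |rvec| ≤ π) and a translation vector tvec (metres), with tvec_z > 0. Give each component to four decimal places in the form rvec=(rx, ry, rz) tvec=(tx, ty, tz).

rvec=(0.2404, 0.2664, 0.2001) tvec=(0.3444, 0.2464, 0.9257)

Intrinsics K: fx=441.8, fy=441.6, cx=306.5, cy=231.8
Marker side s = 0.2 m; corners in marker frame (Z=0):
  M0 = (-0.1000, +0.1000, 0)
  M1 = (+0.1000, +0.1000, 0)
  M2 = (+0.1000, -0.1000, 0)
  M3 = (-0.1000, -0.1000, 0)
Detected image corners:
  c0 = (412.308599, 376.236297) px
  c1 = (507.661652, 405.072715) px
  c2 = (536.031719, 319.413088) px
  c3 = (433.862991, 293.318474) px
Planar DLT: solve 8×8 A·h = b for H (H[2,2]=1):
  H  [+373.24887 +8.30084 +470.86074]
  H  [+48.94637 +519.13875 +349.34463]
  H  [-0.25415 +0.28082 +1.00000]
B = K⁻¹H; ‖b₁‖=1.080279, ‖b₂‖=1.080279; λ = 2/(‖b₁‖+‖b₂‖) = 0.925687, sign → tz>0 ⇒ λ=+0.925687
r₁ = λ·B[:,0] = (+0.94527,+0.22609,-0.23526); r₂ = λ·B[:,1] = (-0.16295,+0.95177,+0.25995)
r₃ = r₁×r₂ = (+0.28269,-0.20739,+0.93652); SVD([r₁ r₂ r₃]) → R = UVᵀ:
  R  [+0.94527 -0.16295 +0.28269]
  R  [+0.22609 +0.95177 -0.20739]
  R  [-0.23526 +0.25995 +0.93652]
t = (+0.34438, +0.24640, +0.92569) m
tr R = 2.833565; θ = arccos((tr R − 1)/2) = 0.410848 rad = 23.540°
axis k = ((R−Rᵀ)₃₂, (R−Rᵀ)₁₃, (R−Rᵀ)₂₁) / (2 sinθ) = (+0.585075, +0.648435, +0.487052)
rvec = θ·k = (+0.240377, +0.266409, +0.200104)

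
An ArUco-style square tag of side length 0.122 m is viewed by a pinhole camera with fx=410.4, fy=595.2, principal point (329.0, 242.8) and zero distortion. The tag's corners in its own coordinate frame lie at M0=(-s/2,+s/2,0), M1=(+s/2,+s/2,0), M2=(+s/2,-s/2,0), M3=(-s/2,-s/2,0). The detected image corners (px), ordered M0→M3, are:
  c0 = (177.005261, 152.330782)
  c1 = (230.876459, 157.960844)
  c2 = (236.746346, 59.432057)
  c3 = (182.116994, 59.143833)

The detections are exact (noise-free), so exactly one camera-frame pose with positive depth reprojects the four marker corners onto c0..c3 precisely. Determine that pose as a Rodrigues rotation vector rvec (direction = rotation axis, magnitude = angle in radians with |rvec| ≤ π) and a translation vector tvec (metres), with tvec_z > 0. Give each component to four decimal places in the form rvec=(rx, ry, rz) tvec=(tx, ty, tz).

Intrinsics K: fx=410.4, fy=595.2, cx=329.0, cy=242.8
Marker side s = 0.122 m; corners in marker frame (Z=0):
  M0 = (-0.0610, +0.0610, 0)
  M1 = (+0.0610, +0.0610, 0)
  M2 = (+0.0610, -0.0610, 0)
  M3 = (-0.0610, -0.0610, 0)
Detected image corners:
  c0 = (177.005261, 152.330782) px
  c1 = (230.876459, 157.960844) px
  c2 = (236.746346, 59.432057) px
  c3 = (182.116994, 59.143833) px
Planar DLT: solve 8×8 A·h = b for H (H[2,2]=1):
  H  [+349.81764 -30.84311 +205.91558]
  H  [-24.85327 +792.40952 +107.37458]
  H  [-0.45888 +0.06811 +1.00000]
B = K⁻¹H; ‖b₁‖=1.311762, ‖b₂‖=1.311762; λ = 2/(‖b₁‖+‖b₂‖) = 0.762334, sign → tz>0 ⇒ λ=+0.762334
r₁ = λ·B[:,0] = (+0.93023,+0.11087,-0.34982); r₂ = λ·B[:,1] = (-0.09891,+0.99374,+0.05192)
r₃ = r₁×r₂ = (+0.35338,-0.01370,+0.93538); SVD([r₁ r₂ r₃]) → R = UVᵀ:
  R  [+0.93023 -0.09891 +0.35338]
  R  [+0.11087 +0.99374 -0.01370]
  R  [-0.34982 +0.05192 +0.93538]
t = (-0.22863, -0.17345, +0.76233) m
tr R = 2.859352; θ = arccos((tr R − 1)/2) = 0.377264 rad = 21.616°
axis k = ((R−Rᵀ)₃₂, (R−Rᵀ)₁₃, (R−Rᵀ)₂₁) / (2 sinθ) = (+0.089059, +0.954459, +0.284739)
rvec = θ·k = (+0.033599, +0.360083, +0.107422)

rvec=(0.0336, 0.3601, 0.1074) tvec=(-0.2286, -0.1735, 0.7623)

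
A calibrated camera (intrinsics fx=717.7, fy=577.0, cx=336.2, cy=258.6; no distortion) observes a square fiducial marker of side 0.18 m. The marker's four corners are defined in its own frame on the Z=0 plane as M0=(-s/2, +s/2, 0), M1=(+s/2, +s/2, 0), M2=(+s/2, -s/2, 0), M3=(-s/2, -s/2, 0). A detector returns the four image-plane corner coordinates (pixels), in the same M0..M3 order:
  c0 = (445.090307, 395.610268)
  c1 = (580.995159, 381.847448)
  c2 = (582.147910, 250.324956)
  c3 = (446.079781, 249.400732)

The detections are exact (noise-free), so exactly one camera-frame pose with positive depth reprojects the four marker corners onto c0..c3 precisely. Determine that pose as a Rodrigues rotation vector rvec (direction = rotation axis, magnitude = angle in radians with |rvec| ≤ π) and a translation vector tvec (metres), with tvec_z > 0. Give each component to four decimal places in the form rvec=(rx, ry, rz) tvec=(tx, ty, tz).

rvec=(0.0093, -0.4563, 0.0021) tvec=(0.1889, 0.0787, 0.7493)

Intrinsics K: fx=717.7, fy=577.0, cx=336.2, cy=258.6
Marker side s = 0.18 m; corners in marker frame (Z=0):
  M0 = (-0.0900, +0.0900, 0)
  M1 = (+0.0900, +0.0900, 0)
  M2 = (+0.0900, -0.0900, 0)
  M3 = (-0.0900, -0.0900, 0)
Detected image corners:
  c0 = (445.090307, 395.610268) px
  c1 = (580.995159, 381.847448) px
  c2 = (582.147910, 250.324956) px
  c3 = (446.079781, 249.400732) px
Planar DLT: solve 8×8 A·h = b for H (H[2,2]=1):
  H  [+1057.51596 -0.16980 +517.17657]
  H  [+152.07395 +772.92740 +319.19660]
  H  [+0.58810 +0.01130 +1.00000]
B = K⁻¹H; ‖b₁‖=1.334556, ‖b₂‖=1.334556; λ = 2/(‖b₁‖+‖b₂‖) = 0.749313, sign → tz>0 ⇒ λ=+0.749313
r₁ = λ·B[:,0] = (+0.89767,-0.00001,+0.44067); r₂ = λ·B[:,1] = (-0.00414,+0.99996,+0.00847)
r₃ = r₁×r₂ = (-0.44065,-0.00943,+0.89763); SVD([r₁ r₂ r₃]) → R = UVᵀ:
  R  [+0.89767 -0.00414 -0.44065]
  R  [-0.00001 +0.99996 -0.00943]
  R  [+0.44067 +0.00847 +0.89763]
t = (+0.18895, +0.07869, +0.74931) m
tr R = 2.795252; θ = arccos((tr R − 1)/2) = 0.456443 rad = 26.152°
axis k = ((R−Rᵀ)₃₂, (R−Rᵀ)₁₃, (R−Rᵀ)₂₁) / (2 sinθ) = (+0.020304, -0.999783, +0.004688)
rvec = θ·k = (+0.009268, -0.456343, +0.002140)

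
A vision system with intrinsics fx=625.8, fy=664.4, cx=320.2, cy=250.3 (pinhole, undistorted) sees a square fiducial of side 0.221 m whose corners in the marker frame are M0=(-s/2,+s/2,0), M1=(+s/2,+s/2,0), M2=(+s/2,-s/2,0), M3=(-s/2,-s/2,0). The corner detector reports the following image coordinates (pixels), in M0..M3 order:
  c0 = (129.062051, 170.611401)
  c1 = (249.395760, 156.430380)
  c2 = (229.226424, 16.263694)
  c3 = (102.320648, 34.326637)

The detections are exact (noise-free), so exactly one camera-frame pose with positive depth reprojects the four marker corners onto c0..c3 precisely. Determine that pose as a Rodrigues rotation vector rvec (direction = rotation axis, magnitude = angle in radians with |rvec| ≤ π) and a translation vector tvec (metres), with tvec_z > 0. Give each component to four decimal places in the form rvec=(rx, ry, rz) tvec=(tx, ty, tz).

Intrinsics K: fx=625.8, fy=664.4, cx=320.2, cy=250.3
Marker side s = 0.221 m; corners in marker frame (Z=0):
  M0 = (-0.1105, +0.1105, 0)
  M1 = (+0.1105, +0.1105, 0)
  M2 = (+0.1105, -0.1105, 0)
  M3 = (-0.1105, -0.1105, 0)
Detected image corners:
  c0 = (129.062051, 170.611401) px
  c1 = (249.395760, 156.430380) px
  c2 = (229.226424, 16.263694) px
  c3 = (102.320648, 34.326637) px
Planar DLT: solve 8×8 A·h = b for H (H[2,2]=1):
  H  [+541.74446 +152.25423 +177.17513]
  H  [-81.84464 +649.80777 +96.47184]
  H  [-0.09688 +0.25894 +1.00000]
B = K⁻¹H; ‖b₁‖=0.924437, ‖b₂‖=0.924437; λ = 2/(‖b₁‖+‖b₂‖) = 1.081740, sign → tz>0 ⇒ λ=+1.081740
r₁ = λ·B[:,0] = (+0.99006,-0.09378,-0.10479); r₂ = λ·B[:,1] = (+0.11986,+0.95246,+0.28011)
r₃ = r₁×r₂ = (+0.07354,-0.28988,+0.95423); SVD([r₁ r₂ r₃]) → R = UVᵀ:
  R  [+0.99006 +0.11986 +0.07354]
  R  [-0.09378 +0.95246 -0.28988]
  R  [-0.10479 +0.28011 +0.95423]
t = (-0.24723, -0.25045, +1.08174) m
tr R = 2.896752; θ = arccos((tr R − 1)/2) = 0.322721 rad = 18.491°
axis k = ((R−Rᵀ)₃₂, (R−Rᵀ)₁₃, (R−Rᵀ)₂₁) / (2 sinθ) = (+0.898615, +0.281158, -0.336810)
rvec = θ·k = (+0.290002, +0.090736, -0.108696)

rvec=(0.2900, 0.0907, -0.1087) tvec=(-0.2472, -0.2505, 1.0817)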